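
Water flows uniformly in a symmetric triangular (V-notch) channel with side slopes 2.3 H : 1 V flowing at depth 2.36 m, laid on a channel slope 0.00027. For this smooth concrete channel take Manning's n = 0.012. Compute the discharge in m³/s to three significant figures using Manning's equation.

A = z·y² = 2.3×2.36² = 12.81 m²
P = 2y√(1+z²) = 2×2.36×√(1+2.3²) = 11.84 m
R = A/P = 12.81/11.84 = 1.082 m
Q = (1/n)·A·R^(2/3)·S^(1/2) = (1/0.012) × 12.81 × 1.082^(2/3) × 0.00027^(1/2) = 18.49 m³/s

18.5 m³/s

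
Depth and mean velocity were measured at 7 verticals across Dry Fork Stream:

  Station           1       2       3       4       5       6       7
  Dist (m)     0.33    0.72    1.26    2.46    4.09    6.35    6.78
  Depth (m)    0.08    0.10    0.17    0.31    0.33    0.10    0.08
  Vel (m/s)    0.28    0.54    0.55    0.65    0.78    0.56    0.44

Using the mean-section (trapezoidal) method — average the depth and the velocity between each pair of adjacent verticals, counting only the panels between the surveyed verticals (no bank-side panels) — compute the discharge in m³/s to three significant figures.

0.945 m³/s

Panel 1-2: Δb = 0.39 m, d̄ = (0.08+0.10)/2 = 0.09, v̄ = (0.28+0.54)/2 = 0.41 → q = 0.39×0.09×0.41 = 0.01439 m³/s
Panel 2-3: Δb = 0.54 m, d̄ = (0.10+0.17)/2 = 0.135, v̄ = (0.54+0.55)/2 = 0.545 → q = 0.54×0.135×0.545 = 0.03973 m³/s
Panel 3-4: Δb = 1.2 m, d̄ = (0.17+0.31)/2 = 0.24, v̄ = (0.55+0.65)/2 = 0.6 → q = 1.2×0.24×0.6 = 0.1728 m³/s
Panel 4-5: Δb = 1.63 m, d̄ = (0.31+0.33)/2 = 0.32, v̄ = (0.65+0.78)/2 = 0.715 → q = 1.63×0.32×0.715 = 0.3729 m³/s
Panel 5-6: Δb = 2.26 m, d̄ = (0.33+0.10)/2 = 0.215, v̄ = (0.78+0.56)/2 = 0.67 → q = 2.26×0.215×0.67 = 0.3256 m³/s
Panel 6-7: Δb = 0.43 m, d̄ = (0.10+0.08)/2 = 0.09, v̄ = (0.56+0.44)/2 = 0.5 → q = 0.43×0.09×0.5 = 0.01935 m³/s
Q = Σ q = 0.9448 m³/s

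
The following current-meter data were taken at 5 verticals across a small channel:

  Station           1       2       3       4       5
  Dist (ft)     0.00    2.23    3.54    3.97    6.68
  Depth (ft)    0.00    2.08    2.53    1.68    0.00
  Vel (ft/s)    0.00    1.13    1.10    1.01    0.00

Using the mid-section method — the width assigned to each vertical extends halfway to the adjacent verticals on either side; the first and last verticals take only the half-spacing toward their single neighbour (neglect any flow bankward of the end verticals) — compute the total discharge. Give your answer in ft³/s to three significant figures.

w_2 = (3.54 − 0.00)/2 = 1.77 ft; q_2 = 1.13 × 2.08 × 1.77 = 4.160 ft³/s
w_3 = (3.97 − 2.23)/2 = 0.87 ft; q_3 = 1.10 × 2.53 × 0.87 = 2.421 ft³/s
w_4 = (6.68 − 3.54)/2 = 1.57 ft; q_4 = 1.01 × 1.68 × 1.57 = 2.664 ft³/s
Stations 1, 5 contribute zero (depth or velocity is 0).
Q = Σ qᵢ = 9.245 ft³/s

9.25 ft³/s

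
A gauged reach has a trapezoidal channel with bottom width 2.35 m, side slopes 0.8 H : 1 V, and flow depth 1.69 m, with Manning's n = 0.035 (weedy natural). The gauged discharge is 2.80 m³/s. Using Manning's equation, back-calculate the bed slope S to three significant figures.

A = (b + z·y)·y = (2.35 + 0.8×1.69)×1.69 = 6.256 m²
P = b + 2y√(1+z²) = 2.35 + 2×1.69×√(1+0.8²) = 6.679 m
R = A/P = 6.256/6.679 = 0.9368 m
S = (Q·n / (1·A·R^(2/3)))² = (2.80×0.035 / (1×6.256×0.9574))² = 0.0002677

0.000268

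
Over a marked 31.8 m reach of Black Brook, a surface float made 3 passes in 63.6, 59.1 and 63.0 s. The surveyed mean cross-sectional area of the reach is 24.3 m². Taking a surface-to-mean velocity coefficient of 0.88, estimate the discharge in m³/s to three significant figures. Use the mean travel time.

11.0 m³/s

t̄ = (63.6 + 59.1 + 63.0) / 3 = 61.9 s
v_surface = L / t̄ = 31.8 / 61.9 = 0.5137 m/s
v_mean = 0.88 × 0.5137 = 0.4521 m/s
Q = A × v_mean = 24.3 × 0.4521 = 10.99 m³/s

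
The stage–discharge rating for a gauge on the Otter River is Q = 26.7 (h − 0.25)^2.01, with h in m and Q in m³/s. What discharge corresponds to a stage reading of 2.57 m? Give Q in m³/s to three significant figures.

Q = 26.7 × (2.57 − 0.25)^2.01 = 26.7 × 2.32^2.01 = 144.9 m³/s

145 m³/s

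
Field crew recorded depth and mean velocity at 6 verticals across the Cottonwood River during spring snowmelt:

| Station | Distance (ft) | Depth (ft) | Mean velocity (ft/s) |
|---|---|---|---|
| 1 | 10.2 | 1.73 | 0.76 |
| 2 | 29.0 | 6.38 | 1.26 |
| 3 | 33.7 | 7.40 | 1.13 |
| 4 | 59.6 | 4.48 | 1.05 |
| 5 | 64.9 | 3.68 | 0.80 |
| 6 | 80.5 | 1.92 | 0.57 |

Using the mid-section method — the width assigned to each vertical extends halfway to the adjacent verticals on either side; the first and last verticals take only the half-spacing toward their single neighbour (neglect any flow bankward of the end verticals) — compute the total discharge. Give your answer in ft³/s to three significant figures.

347 ft³/s

w_1 = (29.0 − 10.2)/2 = 9.4 ft; q_1 = 0.76 × 1.73 × 9.4 = 12.36 ft³/s
w_2 = (33.7 − 10.2)/2 = 11.75 ft; q_2 = 1.26 × 6.38 × 11.75 = 94.46 ft³/s
w_3 = (59.6 − 29.0)/2 = 15.3 ft; q_3 = 1.13 × 7.40 × 15.3 = 127.9 ft³/s
w_4 = (64.9 − 33.7)/2 = 15.6 ft; q_4 = 1.05 × 4.48 × 15.6 = 73.38 ft³/s
w_5 = (80.5 − 59.6)/2 = 10.45 ft; q_5 = 0.80 × 3.68 × 10.45 = 30.76 ft³/s
w_6 = (80.5 − 64.9)/2 = 7.8 ft; q_6 = 0.57 × 1.92 × 7.8 = 8.536 ft³/s
Q = Σ qᵢ = 347.4 ft³/s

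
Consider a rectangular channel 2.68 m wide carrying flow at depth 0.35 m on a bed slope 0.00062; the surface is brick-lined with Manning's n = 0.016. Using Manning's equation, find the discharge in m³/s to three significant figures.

A = b·y = 2.68 × 0.35 = 0.9380 m²
P = b + 2y = 2.68 + 2×0.35 = 3.380 m
R = A/P = 0.9380/3.380 = 0.2775 m
Q = (1/n)·A·R^(2/3)·S^(1/2) = (1/0.016) × 0.9380 × 0.2775^(2/3) × 0.00062^(1/2) = 0.6211 m³/s

0.621 m³/s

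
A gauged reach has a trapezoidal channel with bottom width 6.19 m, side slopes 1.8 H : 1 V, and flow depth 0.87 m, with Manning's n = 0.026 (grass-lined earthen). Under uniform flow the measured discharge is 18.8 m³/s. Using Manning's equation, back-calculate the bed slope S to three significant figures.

0.00860

A = (b + z·y)·y = (6.19 + 1.8×0.87)×0.87 = 6.748 m²
P = b + 2y√(1+z²) = 6.19 + 2×0.87×√(1+1.8²) = 9.773 m
R = A/P = 6.748/9.773 = 0.6905 m
S = (Q·n / (1·A·R^(2/3)))² = (18.8×0.026 / (1×6.748×0.7812))² = 0.008599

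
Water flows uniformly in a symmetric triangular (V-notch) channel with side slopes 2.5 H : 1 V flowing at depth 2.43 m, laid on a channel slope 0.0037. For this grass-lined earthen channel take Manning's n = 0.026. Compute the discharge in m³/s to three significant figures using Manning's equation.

A = z·y² = 2.5×2.43² = 14.76 m²
P = 2y√(1+z²) = 2×2.43×√(1+2.5²) = 13.09 m
R = A/P = 14.76/13.09 = 1.128 m
Q = (1/n)·A·R^(2/3)·S^(1/2) = (1/0.026) × 14.76 × 1.128^(2/3) × 0.0037^(1/2) = 37.43 m³/s

37.4 m³/s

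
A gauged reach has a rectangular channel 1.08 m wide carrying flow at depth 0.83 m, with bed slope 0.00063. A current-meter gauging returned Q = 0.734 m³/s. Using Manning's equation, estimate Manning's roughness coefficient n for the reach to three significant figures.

0.0146

A = b·y = 1.08 × 0.83 = 0.8964 m²
P = b + 2y = 1.08 + 2×0.83 = 2.740 m
R = A/P = 0.8964/2.740 = 0.3272 m
n = (1/Q)·A·R^(2/3)·S^(1/2) = (1/0.734) × 0.8964 × 0.4748 × 0.02510 = 0.01455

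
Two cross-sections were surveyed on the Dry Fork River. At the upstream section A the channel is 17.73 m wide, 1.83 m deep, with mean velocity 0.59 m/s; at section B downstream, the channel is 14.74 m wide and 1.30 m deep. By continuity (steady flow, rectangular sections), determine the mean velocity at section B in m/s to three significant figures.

0.999 m/s

Q = A₁V₁ = (17.73×1.83) × 0.59 = 19.14 m³/s
A₂ = 14.74 × 1.30 = 19.16 m²
V₂ = Q/A₂ = 19.14/19.16 = 0.9990 m/s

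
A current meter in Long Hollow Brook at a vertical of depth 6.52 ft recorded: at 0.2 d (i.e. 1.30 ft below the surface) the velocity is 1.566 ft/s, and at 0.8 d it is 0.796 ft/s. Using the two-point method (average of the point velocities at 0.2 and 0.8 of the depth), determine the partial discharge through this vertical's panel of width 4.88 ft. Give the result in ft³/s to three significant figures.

v̄ = (1.566 + 0.796) / 2 = 1.181 ft/s
q = v̄ × d × w = 1.181 × 6.52 × 4.88 = 37.58 ft³/s

37.6 ft³/s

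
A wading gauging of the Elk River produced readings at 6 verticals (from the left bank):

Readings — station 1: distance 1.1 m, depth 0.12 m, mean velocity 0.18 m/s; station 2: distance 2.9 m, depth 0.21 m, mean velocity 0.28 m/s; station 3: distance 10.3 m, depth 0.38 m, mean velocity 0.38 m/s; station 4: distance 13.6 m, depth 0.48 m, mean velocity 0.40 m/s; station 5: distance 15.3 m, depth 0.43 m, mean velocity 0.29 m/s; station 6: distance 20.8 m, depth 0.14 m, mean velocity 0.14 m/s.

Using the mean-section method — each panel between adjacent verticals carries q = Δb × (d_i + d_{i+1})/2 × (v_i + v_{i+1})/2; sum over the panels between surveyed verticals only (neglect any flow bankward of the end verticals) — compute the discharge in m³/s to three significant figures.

Panel 1-2: Δb = 1.8 m, d̄ = (0.12+0.21)/2 = 0.165, v̄ = (0.18+0.28)/2 = 0.23 → q = 1.8×0.165×0.23 = 0.06831 m³/s
Panel 2-3: Δb = 7.4 m, d̄ = (0.21+0.38)/2 = 0.295, v̄ = (0.28+0.38)/2 = 0.33 → q = 7.4×0.295×0.33 = 0.7204 m³/s
Panel 3-4: Δb = 3.3 m, d̄ = (0.38+0.48)/2 = 0.43, v̄ = (0.38+0.40)/2 = 0.39 → q = 3.3×0.43×0.39 = 0.5534 m³/s
Panel 4-5: Δb = 1.7 m, d̄ = (0.48+0.43)/2 = 0.455, v̄ = (0.40+0.29)/2 = 0.345 → q = 1.7×0.455×0.345 = 0.2669 m³/s
Panel 5-6: Δb = 5.5 m, d̄ = (0.43+0.14)/2 = 0.285, v̄ = (0.29+0.14)/2 = 0.215 → q = 5.5×0.285×0.215 = 0.3370 m³/s
Q = Σ q = 1.946 m³/s

1.95 m³/s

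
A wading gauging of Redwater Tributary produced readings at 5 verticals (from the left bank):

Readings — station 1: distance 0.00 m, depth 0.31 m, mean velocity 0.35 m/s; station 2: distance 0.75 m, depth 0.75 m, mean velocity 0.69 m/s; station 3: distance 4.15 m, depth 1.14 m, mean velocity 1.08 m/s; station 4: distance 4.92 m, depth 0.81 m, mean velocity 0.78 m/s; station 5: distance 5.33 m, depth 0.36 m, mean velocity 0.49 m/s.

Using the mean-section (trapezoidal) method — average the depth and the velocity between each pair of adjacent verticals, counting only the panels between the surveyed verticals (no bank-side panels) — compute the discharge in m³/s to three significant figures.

Panel 1-2: Δb = 0.75 m, d̄ = (0.31+0.75)/2 = 0.53, v̄ = (0.35+0.69)/2 = 0.52 → q = 0.75×0.53×0.52 = 0.2067 m³/s
Panel 2-3: Δb = 3.4 m, d̄ = (0.75+1.14)/2 = 0.945, v̄ = (0.69+1.08)/2 = 0.885 → q = 3.4×0.945×0.885 = 2.844 m³/s
Panel 3-4: Δb = 0.77 m, d̄ = (1.14+0.81)/2 = 0.975, v̄ = (1.08+0.78)/2 = 0.93 → q = 0.77×0.975×0.93 = 0.6982 m³/s
Panel 4-5: Δb = 0.41 m, d̄ = (0.81+0.36)/2 = 0.585, v̄ = (0.78+0.49)/2 = 0.635 → q = 0.41×0.585×0.635 = 0.1523 m³/s
Q = Σ q = 3.901 m³/s

3.90 m³/s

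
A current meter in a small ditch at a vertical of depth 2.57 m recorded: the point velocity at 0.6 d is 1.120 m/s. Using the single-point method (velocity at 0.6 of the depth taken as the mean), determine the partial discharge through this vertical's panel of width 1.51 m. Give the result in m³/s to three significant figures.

v̄ = v₀.₆ = 1.120 m/s
q = v̄ × d × w = 1.120 × 2.57 × 1.51 = 4.346 m³/s

4.35 m³/s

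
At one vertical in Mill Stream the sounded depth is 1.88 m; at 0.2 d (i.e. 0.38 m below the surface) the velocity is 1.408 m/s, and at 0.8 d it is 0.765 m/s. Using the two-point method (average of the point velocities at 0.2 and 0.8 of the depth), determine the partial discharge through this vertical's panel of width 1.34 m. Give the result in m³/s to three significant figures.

2.74 m³/s

v̄ = (1.408 + 0.765) / 2 = 1.087 m/s
q = v̄ × d × w = 1.087 × 1.88 × 1.34 = 2.737 m³/s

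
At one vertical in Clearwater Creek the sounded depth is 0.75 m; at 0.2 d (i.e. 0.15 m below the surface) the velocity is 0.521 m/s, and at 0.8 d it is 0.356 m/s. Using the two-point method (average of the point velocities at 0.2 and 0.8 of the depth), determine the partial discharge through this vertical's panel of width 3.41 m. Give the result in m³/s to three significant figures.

1.12 m³/s

v̄ = (0.521 + 0.356) / 2 = 0.4385 m/s
q = v̄ × d × w = 0.4385 × 0.75 × 3.41 = 1.121 m³/s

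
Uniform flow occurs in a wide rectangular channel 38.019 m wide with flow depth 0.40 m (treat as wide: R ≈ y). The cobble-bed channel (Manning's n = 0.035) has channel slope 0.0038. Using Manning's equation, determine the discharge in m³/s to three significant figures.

A = b·y = 38.019 × 0.40 = 15.21 m²
Wide channel: R ≈ y = 0.40 m
Q = (1/n)·A·R^(2/3)·S^(1/2) = (1/0.035) × 15.21 × 0.4000^(2/3) × 0.0038^(1/2) = 14.54 m³/s

14.5 m³/s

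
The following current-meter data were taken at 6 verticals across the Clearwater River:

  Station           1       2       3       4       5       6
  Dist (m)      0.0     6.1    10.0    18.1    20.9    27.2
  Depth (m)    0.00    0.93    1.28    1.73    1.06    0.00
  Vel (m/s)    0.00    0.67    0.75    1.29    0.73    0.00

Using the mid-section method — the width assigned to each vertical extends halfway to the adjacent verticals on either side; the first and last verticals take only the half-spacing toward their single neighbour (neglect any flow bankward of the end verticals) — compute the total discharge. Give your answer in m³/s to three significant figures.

w_2 = (10.0 − 0.0)/2 = 5 m; q_2 = 0.67 × 0.93 × 5 = 3.116 m³/s
w_3 = (18.1 − 6.1)/2 = 6 m; q_3 = 0.75 × 1.28 × 6 = 5.760 m³/s
w_4 = (20.9 − 10.0)/2 = 5.45 m; q_4 = 1.29 × 1.73 × 5.45 = 12.16 m³/s
w_5 = (27.2 − 18.1)/2 = 4.55 m; q_5 = 0.73 × 1.06 × 4.55 = 3.521 m³/s
Stations 1, 6 contribute zero (depth or velocity is 0).
Q = Σ qᵢ = 24.56 m³/s

24.6 m³/s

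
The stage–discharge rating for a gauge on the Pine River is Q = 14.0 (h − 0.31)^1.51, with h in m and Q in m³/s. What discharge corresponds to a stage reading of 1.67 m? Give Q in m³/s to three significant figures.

22.3 m³/s

Q = 14.0 × (1.67 − 0.31)^1.51 = 14.0 × 1.36^1.51 = 22.27 m³/s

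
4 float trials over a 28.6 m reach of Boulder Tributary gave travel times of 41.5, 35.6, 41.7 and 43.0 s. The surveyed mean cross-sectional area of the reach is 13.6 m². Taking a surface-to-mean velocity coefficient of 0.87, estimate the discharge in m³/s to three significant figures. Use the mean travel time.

8.37 m³/s

t̄ = (41.5 + 35.6 + 41.7 + 43.0) / 4 = 40.45 s
v_surface = L / t̄ = 28.6 / 40.45 = 0.7070 m/s
v_mean = 0.87 × 0.7070 = 0.6151 m/s
Q = A × v_mean = 13.6 × 0.6151 = 8.366 m³/s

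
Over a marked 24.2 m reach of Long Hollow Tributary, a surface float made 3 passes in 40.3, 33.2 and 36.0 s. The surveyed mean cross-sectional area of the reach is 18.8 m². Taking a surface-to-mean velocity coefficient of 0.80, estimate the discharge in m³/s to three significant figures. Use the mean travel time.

9.97 m³/s

t̄ = (40.3 + 33.2 + 36.0) / 3 = 36.5 s
v_surface = L / t̄ = 24.2 / 36.5 = 0.6630 m/s
v_mean = 0.80 × 0.6630 = 0.5304 m/s
Q = A × v_mean = 18.8 × 0.5304 = 9.972 m³/s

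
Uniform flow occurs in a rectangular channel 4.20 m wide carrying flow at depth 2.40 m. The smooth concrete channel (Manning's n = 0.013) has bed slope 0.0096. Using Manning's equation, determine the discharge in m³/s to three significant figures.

A = b·y = 4.20 × 2.40 = 10.08 m²
P = b + 2y = 4.20 + 2×2.40 = 9.000 m
R = A/P = 10.08/9.000 = 1.120 m
Q = (1/n)·A·R^(2/3)·S^(1/2) = (1/0.013) × 10.08 × 1.120^(2/3) × 0.0096^(1/2) = 81.93 m³/s

81.9 m³/s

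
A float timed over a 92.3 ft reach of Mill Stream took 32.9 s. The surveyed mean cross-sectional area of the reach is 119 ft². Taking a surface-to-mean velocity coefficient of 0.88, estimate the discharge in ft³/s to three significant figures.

294 ft³/s

v_surface = L / t̄ = 92.3 / 32.9 = 2.805 ft/s
v_mean = 0.88 × 2.805 = 2.469 ft/s
Q = A × v_mean = 119 × 2.469 = 293.8 ft³/s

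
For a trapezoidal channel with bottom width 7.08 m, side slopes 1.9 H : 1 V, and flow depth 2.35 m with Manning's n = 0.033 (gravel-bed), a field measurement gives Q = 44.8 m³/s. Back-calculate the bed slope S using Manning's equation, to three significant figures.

A = (b + z·y)·y = (7.08 + 1.9×2.35)×2.35 = 27.13 m²
P = b + 2y√(1+z²) = 7.08 + 2×2.35×√(1+1.9²) = 17.17 m
R = A/P = 27.13/17.17 = 1.580 m
S = (Q·n / (1·A·R^(2/3)))² = (44.8×0.033 / (1×27.13×1.357))² = 0.001614

0.00161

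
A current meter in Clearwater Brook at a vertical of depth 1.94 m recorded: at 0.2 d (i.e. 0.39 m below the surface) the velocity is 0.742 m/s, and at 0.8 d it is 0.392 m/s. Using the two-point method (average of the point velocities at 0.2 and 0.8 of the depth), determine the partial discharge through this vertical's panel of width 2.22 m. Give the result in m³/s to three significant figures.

v̄ = (0.742 + 0.392) / 2 = 0.5670 m/s
q = v̄ × d × w = 0.5670 × 1.94 × 2.22 = 2.442 m³/s

2.44 m³/s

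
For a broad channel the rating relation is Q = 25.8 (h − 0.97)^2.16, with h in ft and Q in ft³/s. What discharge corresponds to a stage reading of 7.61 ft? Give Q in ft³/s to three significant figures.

1540 ft³/s

Q = 25.8 × (7.61 − 0.97)^2.16 = 25.8 × 6.64^2.16 = 1540 ft³/s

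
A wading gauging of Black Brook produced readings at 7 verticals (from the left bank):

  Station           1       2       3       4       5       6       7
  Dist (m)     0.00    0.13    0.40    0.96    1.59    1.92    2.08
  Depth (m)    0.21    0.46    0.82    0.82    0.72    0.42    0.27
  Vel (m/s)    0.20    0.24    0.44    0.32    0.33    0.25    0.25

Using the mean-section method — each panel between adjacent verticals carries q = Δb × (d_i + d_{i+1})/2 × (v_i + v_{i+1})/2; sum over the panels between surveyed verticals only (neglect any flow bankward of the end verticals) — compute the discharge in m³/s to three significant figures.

0.469 m³/s

Panel 1-2: Δb = 0.13 m, d̄ = (0.21+0.46)/2 = 0.335, v̄ = (0.20+0.24)/2 = 0.22 → q = 0.13×0.335×0.22 = 0.009581 m³/s
Panel 2-3: Δb = 0.27 m, d̄ = (0.46+0.82)/2 = 0.64, v̄ = (0.24+0.44)/2 = 0.34 → q = 0.27×0.64×0.34 = 0.05875 m³/s
Panel 3-4: Δb = 0.56 m, d̄ = (0.82+0.82)/2 = 0.82, v̄ = (0.44+0.32)/2 = 0.38 → q = 0.56×0.82×0.38 = 0.1745 m³/s
Panel 4-5: Δb = 0.63 m, d̄ = (0.82+0.72)/2 = 0.77, v̄ = (0.32+0.33)/2 = 0.325 → q = 0.63×0.77×0.325 = 0.1577 m³/s
Panel 5-6: Δb = 0.33 m, d̄ = (0.72+0.42)/2 = 0.57, v̄ = (0.33+0.25)/2 = 0.29 → q = 0.33×0.57×0.29 = 0.05455 m³/s
Panel 6-7: Δb = 0.16 m, d̄ = (0.42+0.27)/2 = 0.345, v̄ = (0.25+0.25)/2 = 0.25 → q = 0.16×0.345×0.25 = 0.01380 m³/s
Q = Σ q = 0.4688 m³/s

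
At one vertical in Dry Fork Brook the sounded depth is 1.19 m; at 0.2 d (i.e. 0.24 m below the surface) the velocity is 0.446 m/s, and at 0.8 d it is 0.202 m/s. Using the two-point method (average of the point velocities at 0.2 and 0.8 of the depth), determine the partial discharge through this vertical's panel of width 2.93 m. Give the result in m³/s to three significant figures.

1.13 m³/s

v̄ = (0.446 + 0.202) / 2 = 0.3240 m/s
q = v̄ × d × w = 0.3240 × 1.19 × 2.93 = 1.130 m³/s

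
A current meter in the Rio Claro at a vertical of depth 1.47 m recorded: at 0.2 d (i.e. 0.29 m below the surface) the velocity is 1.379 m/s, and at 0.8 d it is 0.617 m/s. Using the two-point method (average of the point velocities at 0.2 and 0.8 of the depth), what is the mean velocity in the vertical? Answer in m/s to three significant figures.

0.998 m/s

v̄ = (1.379 + 0.617) / 2 = 0.9980 m/s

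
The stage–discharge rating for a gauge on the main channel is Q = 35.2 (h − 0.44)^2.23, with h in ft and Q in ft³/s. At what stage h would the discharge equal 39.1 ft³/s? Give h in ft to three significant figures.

1.49 ft

h − h₀ = (Q/C)^(1/b) = (39.1/35.2)^(1/2.23) = 1.048 ft
h = 0.44 + 1.048 = 1.488 ft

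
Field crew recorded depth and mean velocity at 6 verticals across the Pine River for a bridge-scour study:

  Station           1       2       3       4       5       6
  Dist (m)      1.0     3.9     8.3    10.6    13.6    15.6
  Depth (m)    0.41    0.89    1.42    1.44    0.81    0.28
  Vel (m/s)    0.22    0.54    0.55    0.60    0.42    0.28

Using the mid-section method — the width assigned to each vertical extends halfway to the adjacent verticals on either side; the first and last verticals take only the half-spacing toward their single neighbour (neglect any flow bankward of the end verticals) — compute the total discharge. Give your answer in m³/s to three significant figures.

7.72 m³/s

w_1 = (3.9 − 1.0)/2 = 1.45 m; q_1 = 0.22 × 0.41 × 1.45 = 0.1308 m³/s
w_2 = (8.3 − 1.0)/2 = 3.65 m; q_2 = 0.54 × 0.89 × 3.65 = 1.754 m³/s
w_3 = (10.6 − 3.9)/2 = 3.35 m; q_3 = 0.55 × 1.42 × 3.35 = 2.616 m³/s
w_4 = (13.6 − 8.3)/2 = 2.65 m; q_4 = 0.60 × 1.44 × 2.65 = 2.290 m³/s
w_5 = (15.6 − 10.6)/2 = 2.5 m; q_5 = 0.42 × 0.81 × 2.5 = 0.8505 m³/s
w_6 = (15.6 − 13.6)/2 = 1 m; q_6 = 0.28 × 0.28 × 1 = 0.07840 m³/s
Q = Σ qᵢ = 7.720 m³/s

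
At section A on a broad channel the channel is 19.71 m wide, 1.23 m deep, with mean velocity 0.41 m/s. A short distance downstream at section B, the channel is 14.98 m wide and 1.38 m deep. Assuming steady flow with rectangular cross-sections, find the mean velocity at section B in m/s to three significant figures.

0.481 m/s

Q = A₁V₁ = (19.71×1.23) × 0.41 = 9.940 m³/s
A₂ = 14.98 × 1.38 = 20.67 m²
V₂ = Q/A₂ = 9.940/20.67 = 0.4808 m/s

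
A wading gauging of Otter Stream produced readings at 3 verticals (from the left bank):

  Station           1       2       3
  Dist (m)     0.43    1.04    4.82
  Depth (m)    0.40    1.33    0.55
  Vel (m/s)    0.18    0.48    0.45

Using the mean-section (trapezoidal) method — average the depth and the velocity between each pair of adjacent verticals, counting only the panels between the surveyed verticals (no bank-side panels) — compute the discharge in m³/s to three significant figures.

1.83 m³/s

Panel 1-2: Δb = 0.61 m, d̄ = (0.40+1.33)/2 = 0.865, v̄ = (0.18+0.48)/2 = 0.33 → q = 0.61×0.865×0.33 = 0.1741 m³/s
Panel 2-3: Δb = 3.78 m, d̄ = (1.33+0.55)/2 = 0.94, v̄ = (0.48+0.45)/2 = 0.465 → q = 3.78×0.94×0.465 = 1.652 m³/s
Q = Σ q = 1.826 m³/s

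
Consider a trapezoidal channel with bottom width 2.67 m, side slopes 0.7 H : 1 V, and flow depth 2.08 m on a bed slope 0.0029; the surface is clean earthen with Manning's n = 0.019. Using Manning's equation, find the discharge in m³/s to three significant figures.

A = (b + z·y)·y = (2.67 + 0.7×2.08)×2.08 = 8.582 m²
P = b + 2y√(1+z²) = 2.67 + 2×2.08×√(1+0.7²) = 7.748 m
R = A/P = 8.582/7.748 = 1.108 m
Q = (1/n)·A·R^(2/3)·S^(1/2) = (1/0.019) × 8.582 × 1.108^(2/3) × 0.0029^(1/2) = 26.04 m³/s

26.0 m³/s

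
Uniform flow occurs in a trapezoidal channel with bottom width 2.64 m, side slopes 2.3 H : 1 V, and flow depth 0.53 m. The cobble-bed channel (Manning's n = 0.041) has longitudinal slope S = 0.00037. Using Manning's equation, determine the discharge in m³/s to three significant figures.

A = (b + z·y)·y = (2.64 + 2.3×0.53)×0.53 = 2.045 m²
P = b + 2y√(1+z²) = 2.64 + 2×0.53×√(1+2.3²) = 5.298 m
R = A/P = 2.045/5.298 = 0.3860 m
Q = (1/n)·A·R^(2/3)·S^(1/2) = (1/0.041) × 2.045 × 0.3860^(2/3) × 0.00037^(1/2) = 0.5087 m³/s

0.509 m³/s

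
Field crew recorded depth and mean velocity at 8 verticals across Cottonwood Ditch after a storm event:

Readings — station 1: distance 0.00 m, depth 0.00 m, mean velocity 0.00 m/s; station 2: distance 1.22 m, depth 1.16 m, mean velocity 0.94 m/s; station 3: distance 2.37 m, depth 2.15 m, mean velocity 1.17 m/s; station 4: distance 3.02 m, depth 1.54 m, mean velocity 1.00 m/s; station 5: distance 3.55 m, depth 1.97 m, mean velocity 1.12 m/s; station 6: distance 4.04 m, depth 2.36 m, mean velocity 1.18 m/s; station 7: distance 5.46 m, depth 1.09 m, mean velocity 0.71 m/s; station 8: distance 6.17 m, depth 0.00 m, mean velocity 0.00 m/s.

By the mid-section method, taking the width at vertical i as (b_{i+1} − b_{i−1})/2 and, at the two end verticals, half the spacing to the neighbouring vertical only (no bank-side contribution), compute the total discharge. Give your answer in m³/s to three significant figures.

w_2 = (2.37 − 0.00)/2 = 1.185 m; q_2 = 0.94 × 1.16 × 1.185 = 1.292 m³/s
w_3 = (3.02 − 1.22)/2 = 0.9 m; q_3 = 1.17 × 2.15 × 0.9 = 2.264 m³/s
w_4 = (3.55 − 2.37)/2 = 0.59 m; q_4 = 1.00 × 1.54 × 0.59 = 0.9086 m³/s
w_5 = (4.04 − 3.02)/2 = 0.51 m; q_5 = 1.12 × 1.97 × 0.51 = 1.125 m³/s
w_6 = (5.46 − 3.55)/2 = 0.955 m; q_6 = 1.18 × 2.36 × 0.955 = 2.659 m³/s
w_7 = (6.17 − 4.04)/2 = 1.065 m; q_7 = 0.71 × 1.09 × 1.065 = 0.8242 m³/s
Stations 1, 8 contribute zero (depth or velocity is 0).
Q = Σ qᵢ = 9.074 m³/s

9.07 m³/s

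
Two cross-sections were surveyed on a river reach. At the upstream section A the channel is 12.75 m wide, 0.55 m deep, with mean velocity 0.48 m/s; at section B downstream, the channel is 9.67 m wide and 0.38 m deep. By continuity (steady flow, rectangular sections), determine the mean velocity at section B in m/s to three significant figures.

0.916 m/s

Q = A₁V₁ = (12.75×0.55) × 0.48 = 3.366 m³/s
A₂ = 9.67 × 0.38 = 3.675 m²
V₂ = Q/A₂ = 3.366/3.675 = 0.9160 m/s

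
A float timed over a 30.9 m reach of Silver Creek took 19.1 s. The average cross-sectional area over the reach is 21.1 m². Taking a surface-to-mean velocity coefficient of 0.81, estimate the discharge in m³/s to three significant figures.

27.6 m³/s

v_surface = L / t̄ = 30.9 / 19.1 = 1.618 m/s
v_mean = 0.81 × 1.618 = 1.310 m/s
Q = A × v_mean = 21.1 × 1.310 = 27.65 m³/s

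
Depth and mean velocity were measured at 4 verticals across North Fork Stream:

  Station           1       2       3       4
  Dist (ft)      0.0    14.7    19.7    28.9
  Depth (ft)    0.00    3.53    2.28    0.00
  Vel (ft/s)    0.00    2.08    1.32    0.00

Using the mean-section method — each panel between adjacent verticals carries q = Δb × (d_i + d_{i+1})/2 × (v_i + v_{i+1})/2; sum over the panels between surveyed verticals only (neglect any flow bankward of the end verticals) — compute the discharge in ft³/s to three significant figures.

Panel 1-2: Δb = 14.7 ft, d̄ = (0.00+3.53)/2 = 1.765, v̄ = (0.00+2.08)/2 = 1.04 → q = 14.7×1.765×1.04 = 26.98 ft³/s
Panel 2-3: Δb = 5 ft, d̄ = (3.53+2.28)/2 = 2.905, v̄ = (2.08+1.32)/2 = 1.7 → q = 5×2.905×1.7 = 24.69 ft³/s
Panel 3-4: Δb = 9.2 ft, d̄ = (2.28+0.00)/2 = 1.14, v̄ = (1.32+0.00)/2 = 0.66 → q = 9.2×1.14×0.66 = 6.922 ft³/s
Q = Σ q = 58.60 ft³/s

58.6 ft³/s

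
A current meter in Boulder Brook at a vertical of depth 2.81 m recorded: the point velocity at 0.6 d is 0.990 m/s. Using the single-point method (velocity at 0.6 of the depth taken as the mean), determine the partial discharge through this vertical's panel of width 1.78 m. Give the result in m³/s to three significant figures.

4.95 m³/s

v̄ = v₀.₆ = 0.990 m/s
q = v̄ × d × w = 0.9900 × 2.81 × 1.78 = 4.952 m³/s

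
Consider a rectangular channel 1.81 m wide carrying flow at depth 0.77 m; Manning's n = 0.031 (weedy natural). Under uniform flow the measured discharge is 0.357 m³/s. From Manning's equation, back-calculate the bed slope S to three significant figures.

A = b·y = 1.81 × 0.77 = 1.394 m²
P = b + 2y = 1.81 + 2×0.77 = 3.350 m
R = A/P = 1.394/3.350 = 0.4160 m
S = (Q·n / (1·A·R^(2/3)))² = (0.357×0.031 / (1×1.394×0.5573))² = 0.0002030

0.000203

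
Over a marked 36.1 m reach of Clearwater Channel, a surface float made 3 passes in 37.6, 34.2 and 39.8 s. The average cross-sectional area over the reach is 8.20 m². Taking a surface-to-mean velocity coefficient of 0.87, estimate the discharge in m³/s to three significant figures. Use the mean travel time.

t̄ = (37.6 + 34.2 + 39.8) / 3 = 37.2 s
v_surface = L / t̄ = 36.1 / 37.2 = 0.9704 m/s
v_mean = 0.87 × 0.9704 = 0.8443 m/s
Q = A × v_mean = 8.20 × 0.8443 = 6.923 m³/s

6.92 m³/s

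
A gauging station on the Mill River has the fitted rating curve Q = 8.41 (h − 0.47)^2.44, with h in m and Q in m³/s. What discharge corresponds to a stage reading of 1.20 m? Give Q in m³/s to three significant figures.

Q = 8.41 × (1.20 − 0.47)^2.44 = 8.41 × 0.73^2.44 = 3.902 m³/s

3.90 m³/s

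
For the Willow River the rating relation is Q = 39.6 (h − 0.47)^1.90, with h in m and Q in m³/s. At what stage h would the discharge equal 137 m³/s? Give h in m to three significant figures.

h − h₀ = (Q/C)^(1/b) = (137/39.6)^(1/1.90) = 1.922 m
h = 0.47 + 1.922 = 2.392 m

2.39 m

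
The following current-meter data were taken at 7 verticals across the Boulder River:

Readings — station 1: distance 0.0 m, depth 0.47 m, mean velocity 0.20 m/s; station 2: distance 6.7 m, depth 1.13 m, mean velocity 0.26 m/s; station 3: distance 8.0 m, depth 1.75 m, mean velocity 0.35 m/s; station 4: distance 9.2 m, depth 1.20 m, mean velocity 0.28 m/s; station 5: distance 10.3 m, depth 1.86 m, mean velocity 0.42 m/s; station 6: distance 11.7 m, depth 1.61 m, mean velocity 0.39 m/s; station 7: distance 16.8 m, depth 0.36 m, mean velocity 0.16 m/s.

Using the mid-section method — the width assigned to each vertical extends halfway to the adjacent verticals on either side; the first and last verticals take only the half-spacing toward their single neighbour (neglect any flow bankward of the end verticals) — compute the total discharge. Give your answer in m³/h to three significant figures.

20900 m³/h

w_1 = (6.7 − 0.0)/2 = 3.35 m; q_1 = 0.20 × 0.47 × 3.35 = 0.3149 m³/s
w_2 = (8.0 − 0.0)/2 = 4 m; q_2 = 0.26 × 1.13 × 4 = 1.175 m³/s
w_3 = (9.2 − 6.7)/2 = 1.25 m; q_3 = 0.35 × 1.75 × 1.25 = 0.7656 m³/s
w_4 = (10.3 − 8.0)/2 = 1.15 m; q_4 = 0.28 × 1.20 × 1.15 = 0.3864 m³/s
w_5 = (11.7 − 9.2)/2 = 1.25 m; q_5 = 0.42 × 1.86 × 1.25 = 0.9765 m³/s
w_6 = (16.8 − 10.3)/2 = 3.25 m; q_6 = 0.39 × 1.61 × 3.25 = 2.041 m³/s
w_7 = (16.8 − 11.7)/2 = 2.55 m; q_7 = 0.16 × 0.36 × 2.55 = 0.1469 m³/s
Q = Σ qᵢ = 5.806 m³/s
= 5.806 × 3600 = 20900 m³/h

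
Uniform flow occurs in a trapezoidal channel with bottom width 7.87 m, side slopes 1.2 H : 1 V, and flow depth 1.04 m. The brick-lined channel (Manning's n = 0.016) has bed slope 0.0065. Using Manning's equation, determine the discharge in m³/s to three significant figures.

43.0 m³/s

A = (b + z·y)·y = (7.87 + 1.2×1.04)×1.04 = 9.483 m²
P = b + 2y√(1+z²) = 7.87 + 2×1.04×√(1+1.2²) = 11.12 m
R = A/P = 9.483/11.12 = 0.8528 m
Q = (1/n)·A·R^(2/3)·S^(1/2) = (1/0.016) × 9.483 × 0.8528^(2/3) × 0.0065^(1/2) = 42.97 m³/s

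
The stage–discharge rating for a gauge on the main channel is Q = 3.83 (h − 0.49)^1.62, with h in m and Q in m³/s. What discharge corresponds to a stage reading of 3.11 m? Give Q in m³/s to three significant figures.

Q = 3.83 × (3.11 − 0.49)^1.62 = 3.83 × 2.62^1.62 = 18.23 m³/s

18.2 m³/s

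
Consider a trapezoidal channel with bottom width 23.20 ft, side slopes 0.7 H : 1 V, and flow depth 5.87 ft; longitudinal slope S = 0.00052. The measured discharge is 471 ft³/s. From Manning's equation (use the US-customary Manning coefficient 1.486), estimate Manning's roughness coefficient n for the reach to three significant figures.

0.0304

A = (b + z·y)·y = (23.20 + 0.7×5.87)×5.87 = 160.3 ft²
P = b + 2y√(1+z²) = 23.20 + 2×5.87×√(1+0.7²) = 37.53 ft
R = A/P = 160.3/37.53 = 4.271 ft
n = (1.486/Q)·A·R^(2/3)·S^(1/2) = (1.486/471) × 160.3 × 2.633 × 0.02280 = 0.03036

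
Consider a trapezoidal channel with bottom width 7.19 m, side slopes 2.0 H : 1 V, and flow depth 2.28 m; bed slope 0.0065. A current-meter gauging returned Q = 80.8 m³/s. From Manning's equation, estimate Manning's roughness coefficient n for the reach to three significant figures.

A = (b + z·y)·y = (7.19 + 2.0×2.28)×2.28 = 26.79 m²
P = b + 2y√(1+z²) = 7.19 + 2×2.28×√(1+2.0²) = 17.39 m
R = A/P = 26.79/17.39 = 1.541 m
n = (1/Q)·A·R^(2/3)·S^(1/2) = (1/80.8) × 26.79 × 1.334 × 0.08062 = 0.03566

0.0357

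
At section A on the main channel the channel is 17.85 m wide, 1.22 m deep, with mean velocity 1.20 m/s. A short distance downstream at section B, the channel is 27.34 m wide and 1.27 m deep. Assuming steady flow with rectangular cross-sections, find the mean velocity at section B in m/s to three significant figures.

0.753 m/s

Q = A₁V₁ = (17.85×1.22) × 1.20 = 26.13 m³/s
A₂ = 27.34 × 1.27 = 34.72 m²
V₂ = Q/A₂ = 26.13/34.72 = 0.7526 m/s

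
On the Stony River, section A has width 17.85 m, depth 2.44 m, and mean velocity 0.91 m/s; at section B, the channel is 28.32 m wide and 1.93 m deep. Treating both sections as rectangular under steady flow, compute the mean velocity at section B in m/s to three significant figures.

Q = A₁V₁ = (17.85×2.44) × 0.91 = 39.63 m³/s
A₂ = 28.32 × 1.93 = 54.66 m²
V₂ = Q/A₂ = 39.63/54.66 = 0.7251 m/s

0.725 m/s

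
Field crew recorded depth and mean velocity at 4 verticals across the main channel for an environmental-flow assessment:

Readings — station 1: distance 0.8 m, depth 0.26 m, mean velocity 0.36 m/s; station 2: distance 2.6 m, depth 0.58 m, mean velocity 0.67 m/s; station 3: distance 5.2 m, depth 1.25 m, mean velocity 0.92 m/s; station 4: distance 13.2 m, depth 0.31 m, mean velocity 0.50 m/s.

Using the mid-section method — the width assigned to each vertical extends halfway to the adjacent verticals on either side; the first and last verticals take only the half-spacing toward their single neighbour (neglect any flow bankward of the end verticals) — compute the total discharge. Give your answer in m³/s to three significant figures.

w_1 = (2.6 − 0.8)/2 = 0.9 m; q_1 = 0.36 × 0.26 × 0.9 = 0.08424 m³/s
w_2 = (5.2 − 0.8)/2 = 2.2 m; q_2 = 0.67 × 0.58 × 2.2 = 0.8549 m³/s
w_3 = (13.2 − 2.6)/2 = 5.3 m; q_3 = 0.92 × 1.25 × 5.3 = 6.095 m³/s
w_4 = (13.2 − 5.2)/2 = 4 m; q_4 = 0.50 × 0.31 × 4 = 0.6200 m³/s
Q = Σ qᵢ = 7.654 m³/s

7.65 m³/s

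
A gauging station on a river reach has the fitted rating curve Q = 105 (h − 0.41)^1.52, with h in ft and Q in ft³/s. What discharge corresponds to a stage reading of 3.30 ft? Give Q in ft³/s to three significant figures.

527 ft³/s

Q = 105 × (3.30 − 0.41)^1.52 = 105 × 2.89^1.52 = 526.9 ft³/s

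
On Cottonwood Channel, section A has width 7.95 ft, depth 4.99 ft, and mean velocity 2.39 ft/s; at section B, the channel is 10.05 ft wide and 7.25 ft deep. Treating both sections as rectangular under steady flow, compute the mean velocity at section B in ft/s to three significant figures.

Q = A₁V₁ = (7.95×4.99) × 2.39 = 94.81 ft³/s
A₂ = 10.05 × 7.25 = 72.86 ft²
V₂ = Q/A₂ = 94.81/72.86 = 1.301 ft/s

1.30 ft/s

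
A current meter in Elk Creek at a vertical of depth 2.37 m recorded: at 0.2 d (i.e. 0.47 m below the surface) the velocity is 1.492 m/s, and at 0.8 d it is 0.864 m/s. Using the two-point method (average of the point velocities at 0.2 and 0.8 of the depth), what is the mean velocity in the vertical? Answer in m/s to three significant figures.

1.18 m/s

v̄ = (1.492 + 0.864) / 2 = 1.178 m/s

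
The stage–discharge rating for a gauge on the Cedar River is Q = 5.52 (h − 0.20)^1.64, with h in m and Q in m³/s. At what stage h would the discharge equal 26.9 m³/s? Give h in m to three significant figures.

h − h₀ = (Q/C)^(1/b) = (26.9/5.52)^(1/1.64) = 2.627 m
h = 0.20 + 2.627 = 2.827 m

2.83 m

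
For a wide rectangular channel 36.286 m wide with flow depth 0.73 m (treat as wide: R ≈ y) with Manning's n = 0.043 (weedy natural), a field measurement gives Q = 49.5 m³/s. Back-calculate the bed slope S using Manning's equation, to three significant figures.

A = b·y = 36.286 × 0.73 = 26.49 m²
Wide channel: R ≈ y = 0.73 m
S = (Q·n / (1·A·R^(2/3)))² = (49.5×0.043 / (1×26.49×0.8107))² = 0.009823

0.00982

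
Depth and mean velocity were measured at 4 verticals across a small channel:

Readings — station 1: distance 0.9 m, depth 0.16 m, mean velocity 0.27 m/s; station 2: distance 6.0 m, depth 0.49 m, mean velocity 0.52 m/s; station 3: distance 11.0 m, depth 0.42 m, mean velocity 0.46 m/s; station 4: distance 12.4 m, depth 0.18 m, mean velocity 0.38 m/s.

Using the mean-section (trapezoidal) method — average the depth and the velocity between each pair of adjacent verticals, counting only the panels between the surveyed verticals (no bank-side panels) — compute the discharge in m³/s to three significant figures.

1.95 m³/s

Panel 1-2: Δb = 5.1 m, d̄ = (0.16+0.49)/2 = 0.325, v̄ = (0.27+0.52)/2 = 0.395 → q = 5.1×0.325×0.395 = 0.6547 m³/s
Panel 2-3: Δb = 5 m, d̄ = (0.49+0.42)/2 = 0.455, v̄ = (0.52+0.46)/2 = 0.49 → q = 5×0.455×0.49 = 1.115 m³/s
Panel 3-4: Δb = 1.4 m, d̄ = (0.42+0.18)/2 = 0.3, v̄ = (0.46+0.38)/2 = 0.42 → q = 1.4×0.3×0.42 = 0.1764 m³/s
Q = Σ q = 1.946 m³/s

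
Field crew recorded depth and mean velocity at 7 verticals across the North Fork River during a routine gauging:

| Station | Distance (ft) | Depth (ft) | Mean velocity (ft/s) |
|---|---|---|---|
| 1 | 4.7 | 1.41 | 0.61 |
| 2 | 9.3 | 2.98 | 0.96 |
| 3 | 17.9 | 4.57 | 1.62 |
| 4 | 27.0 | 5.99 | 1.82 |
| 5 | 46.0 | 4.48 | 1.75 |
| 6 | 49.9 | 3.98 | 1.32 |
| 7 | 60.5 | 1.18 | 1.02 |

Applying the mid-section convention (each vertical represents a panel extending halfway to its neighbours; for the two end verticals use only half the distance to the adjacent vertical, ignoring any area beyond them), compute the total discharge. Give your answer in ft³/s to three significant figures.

w_1 = (9.3 − 4.7)/2 = 2.3 ft; q_1 = 0.61 × 1.41 × 2.3 = 1.978 ft³/s
w_2 = (17.9 − 4.7)/2 = 6.6 ft; q_2 = 0.96 × 2.98 × 6.6 = 18.88 ft³/s
w_3 = (27.0 − 9.3)/2 = 8.85 ft; q_3 = 1.62 × 4.57 × 8.85 = 65.52 ft³/s
w_4 = (46.0 − 17.9)/2 = 14.05 ft; q_4 = 1.82 × 5.99 × 14.05 = 153.2 ft³/s
w_5 = (49.9 − 27.0)/2 = 11.45 ft; q_5 = 1.75 × 4.48 × 11.45 = 89.77 ft³/s
w_6 = (60.5 − 46.0)/2 = 7.25 ft; q_6 = 1.32 × 3.98 × 7.25 = 38.09 ft³/s
w_7 = (60.5 − 49.9)/2 = 5.3 ft; q_7 = 1.02 × 1.18 × 5.3 = 6.379 ft³/s
Q = Σ qᵢ = 373.8 ft³/s

374 ft³/s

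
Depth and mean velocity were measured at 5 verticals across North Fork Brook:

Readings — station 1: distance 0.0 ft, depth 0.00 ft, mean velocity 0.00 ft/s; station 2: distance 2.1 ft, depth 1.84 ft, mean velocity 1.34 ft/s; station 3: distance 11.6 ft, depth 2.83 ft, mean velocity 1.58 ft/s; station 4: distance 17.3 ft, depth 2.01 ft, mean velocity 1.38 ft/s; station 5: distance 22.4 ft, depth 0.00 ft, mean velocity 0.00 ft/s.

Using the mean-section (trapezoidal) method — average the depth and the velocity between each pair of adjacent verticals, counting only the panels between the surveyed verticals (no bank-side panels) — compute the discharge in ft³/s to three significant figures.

57.6 ft³/s

Panel 1-2: Δb = 2.1 ft, d̄ = (0.00+1.84)/2 = 0.92, v̄ = (0.00+1.34)/2 = 0.67 → q = 2.1×0.92×0.67 = 1.294 ft³/s
Panel 2-3: Δb = 9.5 ft, d̄ = (1.84+2.83)/2 = 2.335, v̄ = (1.34+1.58)/2 = 1.46 → q = 9.5×2.335×1.46 = 32.39 ft³/s
Panel 3-4: Δb = 5.7 ft, d̄ = (2.83+2.01)/2 = 2.42, v̄ = (1.58+1.38)/2 = 1.48 → q = 5.7×2.42×1.48 = 20.42 ft³/s
Panel 4-5: Δb = 5.1 ft, d̄ = (2.01+0.00)/2 = 1.005, v̄ = (1.38+0.00)/2 = 0.69 → q = 5.1×1.005×0.69 = 3.537 ft³/s
Q = Σ q = 57.63 ft³/s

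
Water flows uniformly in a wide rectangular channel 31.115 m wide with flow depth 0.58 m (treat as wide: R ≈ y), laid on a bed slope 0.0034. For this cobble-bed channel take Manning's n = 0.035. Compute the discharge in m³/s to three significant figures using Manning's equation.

20.9 m³/s

A = b·y = 31.115 × 0.58 = 18.05 m²
Wide channel: R ≈ y = 0.58 m
Q = (1/n)·A·R^(2/3)·S^(1/2) = (1/0.035) × 18.05 × 0.5800^(2/3) × 0.0034^(1/2) = 20.91 m³/s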